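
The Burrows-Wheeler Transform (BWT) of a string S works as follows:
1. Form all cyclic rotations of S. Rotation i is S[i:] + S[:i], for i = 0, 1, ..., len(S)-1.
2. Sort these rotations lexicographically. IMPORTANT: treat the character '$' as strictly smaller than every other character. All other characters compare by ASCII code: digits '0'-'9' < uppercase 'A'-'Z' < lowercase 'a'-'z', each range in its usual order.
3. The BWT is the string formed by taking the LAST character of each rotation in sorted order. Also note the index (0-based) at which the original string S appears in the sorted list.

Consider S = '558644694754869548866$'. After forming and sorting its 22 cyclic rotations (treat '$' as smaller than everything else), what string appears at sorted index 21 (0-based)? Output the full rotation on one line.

All 22 rotations (rotation i = S[i:]+S[:i]):
  rot[0] = 558644694754869548866$
  rot[1] = 58644694754869548866$5
  rot[2] = 8644694754869548866$55
  rot[3] = 644694754869548866$558
  rot[4] = 44694754869548866$5586
  rot[5] = 4694754869548866$55864
  rot[6] = 694754869548866$558644
  rot[7] = 94754869548866$5586446
  rot[8] = 4754869548866$55864469
  rot[9] = 754869548866$558644694
  rot[10] = 54869548866$5586446947
  rot[11] = 4869548866$55864469475
  rot[12] = 869548866$558644694754
  rot[13] = 69548866$5586446947548
  rot[14] = 9548866$55864469475486
  rot[15] = 548866$558644694754869
  rot[16] = 48866$5586446947548695
  rot[17] = 8866$55864469475486954
  rot[18] = 866$558644694754869548
  rot[19] = 66$5586446947548695488
  rot[20] = 6$55864469475486954886
  rot[21] = $558644694754869548866
Sorted (with $ < everything):
  sorted[0] = $558644694754869548866
  sorted[1] = 44694754869548866$5586
  sorted[2] = 4694754869548866$55864
  sorted[3] = 4754869548866$55864469
  sorted[4] = 4869548866$55864469475
  sorted[5] = 48866$5586446947548695
  sorted[6] = 54869548866$5586446947
  sorted[7] = 548866$558644694754869
  sorted[8] = 558644694754869548866$
  sorted[9] = 58644694754869548866$5
  sorted[10] = 6$55864469475486954886
  sorted[11] = 644694754869548866$558
  sorted[12] = 66$5586446947548695488
  sorted[13] = 694754869548866$558644
  sorted[14] = 69548866$5586446947548
  sorted[15] = 754869548866$558644694
  sorted[16] = 8644694754869548866$55
  sorted[17] = 866$558644694754869548
  sorted[18] = 869548866$558644694754
  sorted[19] = 8866$55864469475486954
  sorted[20] = 94754869548866$5586446
  sorted[21] = 9548866$55864469475486
sorted[21] = 9548866$55864469475486

Answer: 9548866$55864469475486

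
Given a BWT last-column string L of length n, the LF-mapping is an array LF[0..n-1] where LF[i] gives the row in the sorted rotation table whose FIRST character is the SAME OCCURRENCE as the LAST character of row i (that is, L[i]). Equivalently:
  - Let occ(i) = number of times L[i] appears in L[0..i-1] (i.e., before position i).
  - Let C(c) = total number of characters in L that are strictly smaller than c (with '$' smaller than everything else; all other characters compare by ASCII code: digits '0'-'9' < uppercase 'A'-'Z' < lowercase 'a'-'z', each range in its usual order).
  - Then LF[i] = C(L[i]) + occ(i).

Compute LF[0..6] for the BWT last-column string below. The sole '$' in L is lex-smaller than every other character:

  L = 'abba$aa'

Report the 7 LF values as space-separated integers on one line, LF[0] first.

Char counts: '$':1, 'a':4, 'b':2
C (first-col start): C('$')=0, C('a')=1, C('b')=5
L[0]='a': occ=0, LF[0]=C('a')+0=1+0=1
L[1]='b': occ=0, LF[1]=C('b')+0=5+0=5
L[2]='b': occ=1, LF[2]=C('b')+1=5+1=6
L[3]='a': occ=1, LF[3]=C('a')+1=1+1=2
L[4]='$': occ=0, LF[4]=C('$')+0=0+0=0
L[5]='a': occ=2, LF[5]=C('a')+2=1+2=3
L[6]='a': occ=3, LF[6]=C('a')+3=1+3=4

Answer: 1 5 6 2 0 3 4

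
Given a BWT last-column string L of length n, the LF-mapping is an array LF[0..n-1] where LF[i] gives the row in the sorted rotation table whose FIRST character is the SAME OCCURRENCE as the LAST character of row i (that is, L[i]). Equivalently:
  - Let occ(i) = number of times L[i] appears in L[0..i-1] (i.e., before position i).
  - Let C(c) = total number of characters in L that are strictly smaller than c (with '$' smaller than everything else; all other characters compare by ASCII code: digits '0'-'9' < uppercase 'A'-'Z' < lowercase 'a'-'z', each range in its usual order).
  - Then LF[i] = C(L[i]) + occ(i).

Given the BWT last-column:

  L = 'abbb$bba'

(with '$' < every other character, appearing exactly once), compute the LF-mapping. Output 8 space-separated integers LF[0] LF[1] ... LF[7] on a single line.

Char counts: '$':1, 'a':2, 'b':5
C (first-col start): C('$')=0, C('a')=1, C('b')=3
L[0]='a': occ=0, LF[0]=C('a')+0=1+0=1
L[1]='b': occ=0, LF[1]=C('b')+0=3+0=3
L[2]='b': occ=1, LF[2]=C('b')+1=3+1=4
L[3]='b': occ=2, LF[3]=C('b')+2=3+2=5
L[4]='$': occ=0, LF[4]=C('$')+0=0+0=0
L[5]='b': occ=3, LF[5]=C('b')+3=3+3=6
L[6]='b': occ=4, LF[6]=C('b')+4=3+4=7
L[7]='a': occ=1, LF[7]=C('a')+1=1+1=2

Answer: 1 3 4 5 0 6 7 2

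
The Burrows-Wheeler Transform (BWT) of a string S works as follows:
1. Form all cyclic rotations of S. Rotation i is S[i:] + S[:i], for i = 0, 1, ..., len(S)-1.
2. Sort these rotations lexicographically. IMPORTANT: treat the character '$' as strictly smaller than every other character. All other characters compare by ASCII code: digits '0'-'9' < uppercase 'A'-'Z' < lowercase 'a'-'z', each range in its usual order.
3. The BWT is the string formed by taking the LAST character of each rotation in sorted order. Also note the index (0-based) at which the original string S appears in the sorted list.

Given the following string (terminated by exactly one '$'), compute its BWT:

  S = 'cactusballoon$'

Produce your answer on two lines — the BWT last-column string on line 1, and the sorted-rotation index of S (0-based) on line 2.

Answer: ncbs$aalooluct
4

Derivation:
All 14 rotations (rotation i = S[i:]+S[:i]):
  rot[0] = cactusballoon$
  rot[1] = actusballoon$c
  rot[2] = ctusballoon$ca
  rot[3] = tusballoon$cac
  rot[4] = usballoon$cact
  rot[5] = sballoon$cactu
  rot[6] = balloon$cactus
  rot[7] = alloon$cactusb
  rot[8] = lloon$cactusba
  rot[9] = loon$cactusbal
  rot[10] = oon$cactusball
  rot[11] = on$cactusballo
  rot[12] = n$cactusballoo
  rot[13] = $cactusballoon
Sorted (with $ < everything):
  sorted[0] = $cactusballoon  (last char: 'n')
  sorted[1] = actusballoon$c  (last char: 'c')
  sorted[2] = alloon$cactusb  (last char: 'b')
  sorted[3] = balloon$cactus  (last char: 's')
  sorted[4] = cactusballoon$  (last char: '$')
  sorted[5] = ctusballoon$ca  (last char: 'a')
  sorted[6] = lloon$cactusba  (last char: 'a')
  sorted[7] = loon$cactusbal  (last char: 'l')
  sorted[8] = n$cactusballoo  (last char: 'o')
  sorted[9] = on$cactusballo  (last char: 'o')
  sorted[10] = oon$cactusball  (last char: 'l')
  sorted[11] = sballoon$cactu  (last char: 'u')
  sorted[12] = tusballoon$cac  (last char: 'c')
  sorted[13] = usballoon$cact  (last char: 't')
Last column: ncbs$aalooluct
Original string S is at sorted index 4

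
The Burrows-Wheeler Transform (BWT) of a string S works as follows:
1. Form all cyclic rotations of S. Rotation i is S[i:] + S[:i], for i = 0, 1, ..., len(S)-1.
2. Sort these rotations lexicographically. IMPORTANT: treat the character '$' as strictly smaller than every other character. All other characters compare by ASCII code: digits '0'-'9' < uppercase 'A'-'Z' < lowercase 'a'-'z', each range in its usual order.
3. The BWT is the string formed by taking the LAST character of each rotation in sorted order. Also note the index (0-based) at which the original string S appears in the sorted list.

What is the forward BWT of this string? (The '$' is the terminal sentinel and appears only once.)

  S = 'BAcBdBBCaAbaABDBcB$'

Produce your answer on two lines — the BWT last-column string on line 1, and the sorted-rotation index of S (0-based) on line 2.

All 19 rotations (rotation i = S[i:]+S[:i]):
  rot[0] = BAcBdBBCaAbaABDBcB$
  rot[1] = AcBdBBCaAbaABDBcB$B
  rot[2] = cBdBBCaAbaABDBcB$BA
  rot[3] = BdBBCaAbaABDBcB$BAc
  rot[4] = dBBCaAbaABDBcB$BAcB
  rot[5] = BBCaAbaABDBcB$BAcBd
  rot[6] = BCaAbaABDBcB$BAcBdB
  rot[7] = CaAbaABDBcB$BAcBdBB
  rot[8] = aAbaABDBcB$BAcBdBBC
  rot[9] = AbaABDBcB$BAcBdBBCa
  rot[10] = baABDBcB$BAcBdBBCaA
  rot[11] = aABDBcB$BAcBdBBCaAb
  rot[12] = ABDBcB$BAcBdBBCaAba
  rot[13] = BDBcB$BAcBdBBCaAbaA
  rot[14] = DBcB$BAcBdBBCaAbaAB
  rot[15] = BcB$BAcBdBBCaAbaABD
  rot[16] = cB$BAcBdBBCaAbaABDB
  rot[17] = B$BAcBdBBCaAbaABDBc
  rot[18] = $BAcBdBBCaAbaABDBcB
Sorted (with $ < everything):
  sorted[0] = $BAcBdBBCaAbaABDBcB  (last char: 'B')
  sorted[1] = ABDBcB$BAcBdBBCaAba  (last char: 'a')
  sorted[2] = AbaABDBcB$BAcBdBBCa  (last char: 'a')
  sorted[3] = AcBdBBCaAbaABDBcB$B  (last char: 'B')
  sorted[4] = B$BAcBdBBCaAbaABDBc  (last char: 'c')
  sorted[5] = BAcBdBBCaAbaABDBcB$  (last char: '$')
  sorted[6] = BBCaAbaABDBcB$BAcBd  (last char: 'd')
  sorted[7] = BCaAbaABDBcB$BAcBdB  (last char: 'B')
  sorted[8] = BDBcB$BAcBdBBCaAbaA  (last char: 'A')
  sorted[9] = BcB$BAcBdBBCaAbaABD  (last char: 'D')
  sorted[10] = BdBBCaAbaABDBcB$BAc  (last char: 'c')
  sorted[11] = CaAbaABDBcB$BAcBdBB  (last char: 'B')
  sorted[12] = DBcB$BAcBdBBCaAbaAB  (last char: 'B')
  sorted[13] = aABDBcB$BAcBdBBCaAb  (last char: 'b')
  sorted[14] = aAbaABDBcB$BAcBdBBC  (last char: 'C')
  sorted[15] = baABDBcB$BAcBdBBCaA  (last char: 'A')
  sorted[16] = cB$BAcBdBBCaAbaABDB  (last char: 'B')
  sorted[17] = cBdBBCaAbaABDBcB$BA  (last char: 'A')
  sorted[18] = dBBCaAbaABDBcB$BAcB  (last char: 'B')
Last column: BaaBc$dBADcBBbCABAB
Original string S is at sorted index 5

Answer: BaaBc$dBADcBBbCABAB
5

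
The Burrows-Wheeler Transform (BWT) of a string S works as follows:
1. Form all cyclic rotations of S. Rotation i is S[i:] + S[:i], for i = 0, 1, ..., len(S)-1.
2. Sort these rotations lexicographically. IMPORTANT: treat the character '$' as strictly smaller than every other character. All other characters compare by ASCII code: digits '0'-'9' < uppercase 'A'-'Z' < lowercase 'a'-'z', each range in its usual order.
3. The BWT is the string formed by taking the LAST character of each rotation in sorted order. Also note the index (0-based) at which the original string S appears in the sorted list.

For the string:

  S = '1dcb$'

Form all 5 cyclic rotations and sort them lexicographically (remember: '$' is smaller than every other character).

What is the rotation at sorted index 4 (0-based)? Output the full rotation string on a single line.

All 5 rotations (rotation i = S[i:]+S[:i]):
  rot[0] = 1dcb$
  rot[1] = dcb$1
  rot[2] = cb$1d
  rot[3] = b$1dc
  rot[4] = $1dcb
Sorted (with $ < everything):
  sorted[0] = $1dcb
  sorted[1] = 1dcb$
  sorted[2] = b$1dc
  sorted[3] = cb$1d
  sorted[4] = dcb$1
sorted[4] = dcb$1

Answer: dcb$1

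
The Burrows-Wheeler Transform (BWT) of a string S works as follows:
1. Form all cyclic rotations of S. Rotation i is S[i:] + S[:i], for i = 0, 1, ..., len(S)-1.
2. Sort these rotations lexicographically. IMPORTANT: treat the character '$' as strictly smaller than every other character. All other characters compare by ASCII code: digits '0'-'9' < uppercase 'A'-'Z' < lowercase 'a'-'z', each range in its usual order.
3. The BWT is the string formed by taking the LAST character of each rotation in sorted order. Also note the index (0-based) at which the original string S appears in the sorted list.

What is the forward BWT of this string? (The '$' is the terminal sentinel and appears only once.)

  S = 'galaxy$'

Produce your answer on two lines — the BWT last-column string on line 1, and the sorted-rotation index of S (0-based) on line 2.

Answer: ygl$aax
3

Derivation:
All 7 rotations (rotation i = S[i:]+S[:i]):
  rot[0] = galaxy$
  rot[1] = alaxy$g
  rot[2] = laxy$ga
  rot[3] = axy$gal
  rot[4] = xy$gala
  rot[5] = y$galax
  rot[6] = $galaxy
Sorted (with $ < everything):
  sorted[0] = $galaxy  (last char: 'y')
  sorted[1] = alaxy$g  (last char: 'g')
  sorted[2] = axy$gal  (last char: 'l')
  sorted[3] = galaxy$  (last char: '$')
  sorted[4] = laxy$ga  (last char: 'a')
  sorted[5] = xy$gala  (last char: 'a')
  sorted[6] = y$galax  (last char: 'x')
Last column: ygl$aax
Original string S is at sorted index 3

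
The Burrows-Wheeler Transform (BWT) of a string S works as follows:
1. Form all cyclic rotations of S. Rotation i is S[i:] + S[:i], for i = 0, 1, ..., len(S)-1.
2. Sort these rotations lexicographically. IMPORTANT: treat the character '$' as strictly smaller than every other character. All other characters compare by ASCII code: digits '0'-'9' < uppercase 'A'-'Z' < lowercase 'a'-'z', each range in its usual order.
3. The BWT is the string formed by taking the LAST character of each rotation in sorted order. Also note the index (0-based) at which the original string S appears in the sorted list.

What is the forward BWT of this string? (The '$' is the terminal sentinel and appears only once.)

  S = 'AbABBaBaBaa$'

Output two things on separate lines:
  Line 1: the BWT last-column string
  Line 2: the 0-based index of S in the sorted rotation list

All 12 rotations (rotation i = S[i:]+S[:i]):
  rot[0] = AbABBaBaBaa$
  rot[1] = bABBaBaBaa$A
  rot[2] = ABBaBaBaa$Ab
  rot[3] = BBaBaBaa$AbA
  rot[4] = BaBaBaa$AbAB
  rot[5] = aBaBaa$AbABB
  rot[6] = BaBaa$AbABBa
  rot[7] = aBaa$AbABBaB
  rot[8] = Baa$AbABBaBa
  rot[9] = aa$AbABBaBaB
  rot[10] = a$AbABBaBaBa
  rot[11] = $AbABBaBaBaa
Sorted (with $ < everything):
  sorted[0] = $AbABBaBaBaa  (last char: 'a')
  sorted[1] = ABBaBaBaa$Ab  (last char: 'b')
  sorted[2] = AbABBaBaBaa$  (last char: '$')
  sorted[3] = BBaBaBaa$AbA  (last char: 'A')
  sorted[4] = BaBaBaa$AbAB  (last char: 'B')
  sorted[5] = BaBaa$AbABBa  (last char: 'a')
  sorted[6] = Baa$AbABBaBa  (last char: 'a')
  sorted[7] = a$AbABBaBaBa  (last char: 'a')
  sorted[8] = aBaBaa$AbABB  (last char: 'B')
  sorted[9] = aBaa$AbABBaB  (last char: 'B')
  sorted[10] = aa$AbABBaBaB  (last char: 'B')
  sorted[11] = bABBaBaBaa$A  (last char: 'A')
Last column: ab$ABaaaBBBA
Original string S is at sorted index 2

Answer: ab$ABaaaBBBA
2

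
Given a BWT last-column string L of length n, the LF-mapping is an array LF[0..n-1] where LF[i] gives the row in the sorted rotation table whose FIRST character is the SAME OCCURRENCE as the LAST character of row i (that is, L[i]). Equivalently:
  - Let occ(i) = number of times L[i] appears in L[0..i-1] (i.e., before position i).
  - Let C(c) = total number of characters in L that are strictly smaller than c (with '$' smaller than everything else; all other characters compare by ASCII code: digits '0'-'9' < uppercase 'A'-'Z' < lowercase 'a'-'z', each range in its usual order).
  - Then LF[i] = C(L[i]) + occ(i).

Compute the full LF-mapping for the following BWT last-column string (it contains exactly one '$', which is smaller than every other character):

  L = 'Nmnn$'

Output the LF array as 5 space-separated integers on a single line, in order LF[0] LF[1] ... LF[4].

Char counts: '$':1, 'N':1, 'm':1, 'n':2
C (first-col start): C('$')=0, C('N')=1, C('m')=2, C('n')=3
L[0]='N': occ=0, LF[0]=C('N')+0=1+0=1
L[1]='m': occ=0, LF[1]=C('m')+0=2+0=2
L[2]='n': occ=0, LF[2]=C('n')+0=3+0=3
L[3]='n': occ=1, LF[3]=C('n')+1=3+1=4
L[4]='$': occ=0, LF[4]=C('$')+0=0+0=0

Answer: 1 2 3 4 0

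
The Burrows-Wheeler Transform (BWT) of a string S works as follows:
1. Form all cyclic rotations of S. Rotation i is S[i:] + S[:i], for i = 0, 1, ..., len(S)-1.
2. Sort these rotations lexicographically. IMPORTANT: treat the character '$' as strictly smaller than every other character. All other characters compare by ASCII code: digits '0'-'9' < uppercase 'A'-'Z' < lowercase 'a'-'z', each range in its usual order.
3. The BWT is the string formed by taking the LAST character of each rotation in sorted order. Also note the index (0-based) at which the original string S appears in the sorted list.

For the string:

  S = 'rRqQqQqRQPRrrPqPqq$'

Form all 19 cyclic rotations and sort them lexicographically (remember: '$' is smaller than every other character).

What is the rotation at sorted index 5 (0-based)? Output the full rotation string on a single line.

Answer: QqQqRQPRrrPqPqq$rRq

Derivation:
All 19 rotations (rotation i = S[i:]+S[:i]):
  rot[0] = rRqQqQqRQPRrrPqPqq$
  rot[1] = RqQqQqRQPRrrPqPqq$r
  rot[2] = qQqQqRQPRrrPqPqq$rR
  rot[3] = QqQqRQPRrrPqPqq$rRq
  rot[4] = qQqRQPRrrPqPqq$rRqQ
  rot[5] = QqRQPRrrPqPqq$rRqQq
  rot[6] = qRQPRrrPqPqq$rRqQqQ
  rot[7] = RQPRrrPqPqq$rRqQqQq
  rot[8] = QPRrrPqPqq$rRqQqQqR
  rot[9] = PRrrPqPqq$rRqQqQqRQ
  rot[10] = RrrPqPqq$rRqQqQqRQP
  rot[11] = rrPqPqq$rRqQqQqRQPR
  rot[12] = rPqPqq$rRqQqQqRQPRr
  rot[13] = PqPqq$rRqQqQqRQPRrr
  rot[14] = qPqq$rRqQqQqRQPRrrP
  rot[15] = Pqq$rRqQqQqRQPRrrPq
  rot[16] = qq$rRqQqQqRQPRrrPqP
  rot[17] = q$rRqQqQqRQPRrrPqPq
  rot[18] = $rRqQqQqRQPRrrPqPqq
Sorted (with $ < everything):
  sorted[0] = $rRqQqQqRQPRrrPqPqq
  sorted[1] = PRrrPqPqq$rRqQqQqRQ
  sorted[2] = PqPqq$rRqQqQqRQPRrr
  sorted[3] = Pqq$rRqQqQqRQPRrrPq
  sorted[4] = QPRrrPqPqq$rRqQqQqR
  sorted[5] = QqQqRQPRrrPqPqq$rRq
  sorted[6] = QqRQPRrrPqPqq$rRqQq
  sorted[7] = RQPRrrPqPqq$rRqQqQq
  sorted[8] = RqQqQqRQPRrrPqPqq$r
  sorted[9] = RrrPqPqq$rRqQqQqRQP
  sorted[10] = q$rRqQqQqRQPRrrPqPq
  sorted[11] = qPqq$rRqQqQqRQPRrrP
  sorted[12] = qQqQqRQPRrrPqPqq$rR
  sorted[13] = qQqRQPRrrPqPqq$rRqQ
  sorted[14] = qRQPRrrPqPqq$rRqQqQ
  sorted[15] = qq$rRqQqQqRQPRrrPqP
  sorted[16] = rPqPqq$rRqQqQqRQPRr
  sorted[17] = rRqQqQqRQPRrrPqPqq$
  sorted[18] = rrPqPqq$rRqQqQqRQPR
sorted[5] = QqQqRQPRrrPqPqq$rRq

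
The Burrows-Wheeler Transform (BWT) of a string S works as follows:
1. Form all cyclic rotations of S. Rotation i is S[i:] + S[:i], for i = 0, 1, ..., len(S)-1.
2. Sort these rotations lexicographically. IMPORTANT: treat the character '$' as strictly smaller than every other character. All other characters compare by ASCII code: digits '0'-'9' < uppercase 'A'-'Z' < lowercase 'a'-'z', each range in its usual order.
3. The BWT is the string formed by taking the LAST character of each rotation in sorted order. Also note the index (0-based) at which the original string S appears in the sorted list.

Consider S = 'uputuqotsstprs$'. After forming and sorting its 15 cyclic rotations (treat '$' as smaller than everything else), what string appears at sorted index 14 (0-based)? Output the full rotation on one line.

Answer: utuqotsstprs$up

Derivation:
All 15 rotations (rotation i = S[i:]+S[:i]):
  rot[0] = uputuqotsstprs$
  rot[1] = putuqotsstprs$u
  rot[2] = utuqotsstprs$up
  rot[3] = tuqotsstprs$upu
  rot[4] = uqotsstprs$uput
  rot[5] = qotsstprs$uputu
  rot[6] = otsstprs$uputuq
  rot[7] = tsstprs$uputuqo
  rot[8] = sstprs$uputuqot
  rot[9] = stprs$uputuqots
  rot[10] = tprs$uputuqotss
  rot[11] = prs$uputuqotsst
  rot[12] = rs$uputuqotsstp
  rot[13] = s$uputuqotsstpr
  rot[14] = $uputuqotsstprs
Sorted (with $ < everything):
  sorted[0] = $uputuqotsstprs
  sorted[1] = otsstprs$uputuq
  sorted[2] = prs$uputuqotsst
  sorted[3] = putuqotsstprs$u
  sorted[4] = qotsstprs$uputu
  sorted[5] = rs$uputuqotsstp
  sorted[6] = s$uputuqotsstpr
  sorted[7] = sstprs$uputuqot
  sorted[8] = stprs$uputuqots
  sorted[9] = tprs$uputuqotss
  sorted[10] = tsstprs$uputuqo
  sorted[11] = tuqotsstprs$upu
  sorted[12] = uputuqotsstprs$
  sorted[13] = uqotsstprs$uput
  sorted[14] = utuqotsstprs$up
sorted[14] = utuqotsstprs$up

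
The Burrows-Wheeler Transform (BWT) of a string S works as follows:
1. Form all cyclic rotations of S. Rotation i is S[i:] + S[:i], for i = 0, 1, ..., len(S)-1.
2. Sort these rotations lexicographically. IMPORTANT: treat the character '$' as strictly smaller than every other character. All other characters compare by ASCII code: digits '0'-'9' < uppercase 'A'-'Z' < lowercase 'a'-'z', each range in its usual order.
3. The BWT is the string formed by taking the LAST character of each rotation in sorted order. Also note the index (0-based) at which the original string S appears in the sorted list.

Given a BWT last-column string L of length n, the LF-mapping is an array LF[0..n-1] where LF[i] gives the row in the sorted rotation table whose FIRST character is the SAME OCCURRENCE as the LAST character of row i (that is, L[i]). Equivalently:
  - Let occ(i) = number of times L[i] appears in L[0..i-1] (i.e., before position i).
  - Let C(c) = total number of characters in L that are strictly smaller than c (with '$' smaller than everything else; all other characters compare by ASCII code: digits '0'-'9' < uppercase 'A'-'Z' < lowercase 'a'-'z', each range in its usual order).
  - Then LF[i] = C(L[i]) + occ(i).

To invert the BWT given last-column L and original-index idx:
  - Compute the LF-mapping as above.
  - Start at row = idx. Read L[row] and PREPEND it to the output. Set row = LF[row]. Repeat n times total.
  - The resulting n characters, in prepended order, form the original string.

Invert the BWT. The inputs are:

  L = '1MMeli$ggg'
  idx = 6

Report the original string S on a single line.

LF mapping: 1 2 3 4 9 8 0 5 6 7
Walk LF starting at row 6, prepending L[row]:
  step 1: row=6, L[6]='$', prepend. Next row=LF[6]=0
  step 2: row=0, L[0]='1', prepend. Next row=LF[0]=1
  step 3: row=1, L[1]='M', prepend. Next row=LF[1]=2
  step 4: row=2, L[2]='M', prepend. Next row=LF[2]=3
  step 5: row=3, L[3]='e', prepend. Next row=LF[3]=4
  step 6: row=4, L[4]='l', prepend. Next row=LF[4]=9
  step 7: row=9, L[9]='g', prepend. Next row=LF[9]=7
  step 8: row=7, L[7]='g', prepend. Next row=LF[7]=5
  step 9: row=5, L[5]='i', prepend. Next row=LF[5]=8
  step 10: row=8, L[8]='g', prepend. Next row=LF[8]=6
Reversed output: giggleMM1$

Answer: giggleMM1$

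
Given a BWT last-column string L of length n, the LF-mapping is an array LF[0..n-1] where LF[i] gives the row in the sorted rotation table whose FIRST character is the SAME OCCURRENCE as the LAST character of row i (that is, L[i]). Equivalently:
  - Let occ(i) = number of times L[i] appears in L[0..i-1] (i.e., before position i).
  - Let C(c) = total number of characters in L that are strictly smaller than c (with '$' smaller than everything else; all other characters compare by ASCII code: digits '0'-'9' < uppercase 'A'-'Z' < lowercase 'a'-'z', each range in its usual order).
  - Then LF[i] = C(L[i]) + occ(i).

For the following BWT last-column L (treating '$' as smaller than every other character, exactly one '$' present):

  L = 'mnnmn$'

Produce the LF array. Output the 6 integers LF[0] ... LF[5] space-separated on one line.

Char counts: '$':1, 'm':2, 'n':3
C (first-col start): C('$')=0, C('m')=1, C('n')=3
L[0]='m': occ=0, LF[0]=C('m')+0=1+0=1
L[1]='n': occ=0, LF[1]=C('n')+0=3+0=3
L[2]='n': occ=1, LF[2]=C('n')+1=3+1=4
L[3]='m': occ=1, LF[3]=C('m')+1=1+1=2
L[4]='n': occ=2, LF[4]=C('n')+2=3+2=5
L[5]='$': occ=0, LF[5]=C('$')+0=0+0=0

Answer: 1 3 4 2 5 0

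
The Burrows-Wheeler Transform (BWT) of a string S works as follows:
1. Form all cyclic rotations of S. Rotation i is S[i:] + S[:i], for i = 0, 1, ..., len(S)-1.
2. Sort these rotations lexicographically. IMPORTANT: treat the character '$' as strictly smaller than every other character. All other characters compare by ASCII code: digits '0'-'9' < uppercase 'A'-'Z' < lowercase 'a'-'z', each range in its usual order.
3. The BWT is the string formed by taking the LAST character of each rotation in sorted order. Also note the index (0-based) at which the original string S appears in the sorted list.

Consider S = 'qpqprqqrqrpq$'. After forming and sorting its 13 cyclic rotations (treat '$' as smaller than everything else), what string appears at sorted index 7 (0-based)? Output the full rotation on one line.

All 13 rotations (rotation i = S[i:]+S[:i]):
  rot[0] = qpqprqqrqrpq$
  rot[1] = pqprqqrqrpq$q
  rot[2] = qprqqrqrpq$qp
  rot[3] = prqqrqrpq$qpq
  rot[4] = rqqrqrpq$qpqp
  rot[5] = qqrqrpq$qpqpr
  rot[6] = qrqrpq$qpqprq
  rot[7] = rqrpq$qpqprqq
  rot[8] = qrpq$qpqprqqr
  rot[9] = rpq$qpqprqqrq
  rot[10] = pq$qpqprqqrqr
  rot[11] = q$qpqprqqrqrp
  rot[12] = $qpqprqqrqrpq
Sorted (with $ < everything):
  sorted[0] = $qpqprqqrqrpq
  sorted[1] = pq$qpqprqqrqr
  sorted[2] = pqprqqrqrpq$q
  sorted[3] = prqqrqrpq$qpq
  sorted[4] = q$qpqprqqrqrp
  sorted[5] = qpqprqqrqrpq$
  sorted[6] = qprqqrqrpq$qp
  sorted[7] = qqrqrpq$qpqpr
  sorted[8] = qrpq$qpqprqqr
  sorted[9] = qrqrpq$qpqprq
  sorted[10] = rpq$qpqprqqrq
  sorted[11] = rqqrqrpq$qpqp
  sorted[12] = rqrpq$qpqprqq
sorted[7] = qqrqrpq$qpqpr

Answer: qqrqrpq$qpqpr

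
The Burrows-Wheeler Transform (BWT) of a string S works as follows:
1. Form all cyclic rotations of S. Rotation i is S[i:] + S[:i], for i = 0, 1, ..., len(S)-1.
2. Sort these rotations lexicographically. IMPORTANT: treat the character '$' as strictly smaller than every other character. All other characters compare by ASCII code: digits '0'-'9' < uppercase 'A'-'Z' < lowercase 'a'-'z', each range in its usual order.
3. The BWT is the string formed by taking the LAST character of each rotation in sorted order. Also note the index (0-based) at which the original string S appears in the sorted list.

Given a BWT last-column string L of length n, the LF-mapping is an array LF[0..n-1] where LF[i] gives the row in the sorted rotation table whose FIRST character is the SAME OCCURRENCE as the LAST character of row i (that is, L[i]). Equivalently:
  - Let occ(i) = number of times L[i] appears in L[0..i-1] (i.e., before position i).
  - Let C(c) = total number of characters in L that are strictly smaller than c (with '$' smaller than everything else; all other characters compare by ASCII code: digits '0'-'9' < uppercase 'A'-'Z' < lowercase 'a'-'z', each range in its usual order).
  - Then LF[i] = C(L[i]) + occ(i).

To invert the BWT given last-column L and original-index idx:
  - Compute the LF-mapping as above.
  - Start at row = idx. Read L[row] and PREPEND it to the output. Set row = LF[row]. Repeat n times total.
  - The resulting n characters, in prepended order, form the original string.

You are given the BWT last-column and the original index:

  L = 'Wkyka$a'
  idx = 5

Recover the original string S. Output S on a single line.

LF mapping: 1 4 6 5 2 0 3
Walk LF starting at row 5, prepending L[row]:
  step 1: row=5, L[5]='$', prepend. Next row=LF[5]=0
  step 2: row=0, L[0]='W', prepend. Next row=LF[0]=1
  step 3: row=1, L[1]='k', prepend. Next row=LF[1]=4
  step 4: row=4, L[4]='a', prepend. Next row=LF[4]=2
  step 5: row=2, L[2]='y', prepend. Next row=LF[2]=6
  step 6: row=6, L[6]='a', prepend. Next row=LF[6]=3
  step 7: row=3, L[3]='k', prepend. Next row=LF[3]=5
Reversed output: kayakW$

Answer: kayakW$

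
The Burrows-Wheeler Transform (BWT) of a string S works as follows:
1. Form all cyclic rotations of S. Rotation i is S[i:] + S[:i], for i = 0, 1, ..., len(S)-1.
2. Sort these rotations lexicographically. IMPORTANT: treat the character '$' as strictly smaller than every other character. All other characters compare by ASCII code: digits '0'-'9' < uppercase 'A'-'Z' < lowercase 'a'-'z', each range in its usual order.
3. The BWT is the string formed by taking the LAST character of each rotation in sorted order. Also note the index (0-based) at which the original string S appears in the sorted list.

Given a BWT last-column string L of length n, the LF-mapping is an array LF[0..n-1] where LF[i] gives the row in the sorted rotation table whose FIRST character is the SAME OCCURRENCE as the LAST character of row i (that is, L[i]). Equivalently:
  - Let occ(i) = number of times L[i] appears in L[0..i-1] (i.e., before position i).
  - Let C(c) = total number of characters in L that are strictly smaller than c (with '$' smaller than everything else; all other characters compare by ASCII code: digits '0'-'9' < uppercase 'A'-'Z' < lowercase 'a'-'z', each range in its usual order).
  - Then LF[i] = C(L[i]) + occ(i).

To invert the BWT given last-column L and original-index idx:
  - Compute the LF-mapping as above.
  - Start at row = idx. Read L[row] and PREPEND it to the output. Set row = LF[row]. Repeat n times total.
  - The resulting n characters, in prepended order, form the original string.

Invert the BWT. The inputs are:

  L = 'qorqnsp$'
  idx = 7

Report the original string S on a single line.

Answer: sqpronq$

Derivation:
LF mapping: 4 2 6 5 1 7 3 0
Walk LF starting at row 7, prepending L[row]:
  step 1: row=7, L[7]='$', prepend. Next row=LF[7]=0
  step 2: row=0, L[0]='q', prepend. Next row=LF[0]=4
  step 3: row=4, L[4]='n', prepend. Next row=LF[4]=1
  step 4: row=1, L[1]='o', prepend. Next row=LF[1]=2
  step 5: row=2, L[2]='r', prepend. Next row=LF[2]=6
  step 6: row=6, L[6]='p', prepend. Next row=LF[6]=3
  step 7: row=3, L[3]='q', prepend. Next row=LF[3]=5
  step 8: row=5, L[5]='s', prepend. Next row=LF[5]=7
Reversed output: sqpronq$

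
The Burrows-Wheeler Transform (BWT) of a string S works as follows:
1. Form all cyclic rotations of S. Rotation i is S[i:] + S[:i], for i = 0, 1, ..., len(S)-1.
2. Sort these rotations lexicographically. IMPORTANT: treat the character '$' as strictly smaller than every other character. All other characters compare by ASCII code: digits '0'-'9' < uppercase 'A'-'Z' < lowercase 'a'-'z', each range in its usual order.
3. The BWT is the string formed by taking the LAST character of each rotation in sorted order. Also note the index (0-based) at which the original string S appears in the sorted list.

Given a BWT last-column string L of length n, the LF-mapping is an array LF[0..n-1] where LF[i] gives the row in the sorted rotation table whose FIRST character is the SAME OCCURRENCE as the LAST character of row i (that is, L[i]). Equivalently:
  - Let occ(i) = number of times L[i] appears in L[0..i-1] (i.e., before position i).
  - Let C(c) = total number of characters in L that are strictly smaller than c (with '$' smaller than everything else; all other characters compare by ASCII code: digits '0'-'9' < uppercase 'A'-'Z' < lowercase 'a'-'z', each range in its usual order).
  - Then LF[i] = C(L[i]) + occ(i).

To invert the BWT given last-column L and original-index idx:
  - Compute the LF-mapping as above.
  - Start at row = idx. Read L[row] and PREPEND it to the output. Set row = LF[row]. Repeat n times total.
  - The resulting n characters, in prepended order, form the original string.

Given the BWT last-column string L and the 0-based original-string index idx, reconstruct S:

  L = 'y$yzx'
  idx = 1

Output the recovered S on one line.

LF mapping: 2 0 3 4 1
Walk LF starting at row 1, prepending L[row]:
  step 1: row=1, L[1]='$', prepend. Next row=LF[1]=0
  step 2: row=0, L[0]='y', prepend. Next row=LF[0]=2
  step 3: row=2, L[2]='y', prepend. Next row=LF[2]=3
  step 4: row=3, L[3]='z', prepend. Next row=LF[3]=4
  step 5: row=4, L[4]='x', prepend. Next row=LF[4]=1
Reversed output: xzyy$

Answer: xzyy$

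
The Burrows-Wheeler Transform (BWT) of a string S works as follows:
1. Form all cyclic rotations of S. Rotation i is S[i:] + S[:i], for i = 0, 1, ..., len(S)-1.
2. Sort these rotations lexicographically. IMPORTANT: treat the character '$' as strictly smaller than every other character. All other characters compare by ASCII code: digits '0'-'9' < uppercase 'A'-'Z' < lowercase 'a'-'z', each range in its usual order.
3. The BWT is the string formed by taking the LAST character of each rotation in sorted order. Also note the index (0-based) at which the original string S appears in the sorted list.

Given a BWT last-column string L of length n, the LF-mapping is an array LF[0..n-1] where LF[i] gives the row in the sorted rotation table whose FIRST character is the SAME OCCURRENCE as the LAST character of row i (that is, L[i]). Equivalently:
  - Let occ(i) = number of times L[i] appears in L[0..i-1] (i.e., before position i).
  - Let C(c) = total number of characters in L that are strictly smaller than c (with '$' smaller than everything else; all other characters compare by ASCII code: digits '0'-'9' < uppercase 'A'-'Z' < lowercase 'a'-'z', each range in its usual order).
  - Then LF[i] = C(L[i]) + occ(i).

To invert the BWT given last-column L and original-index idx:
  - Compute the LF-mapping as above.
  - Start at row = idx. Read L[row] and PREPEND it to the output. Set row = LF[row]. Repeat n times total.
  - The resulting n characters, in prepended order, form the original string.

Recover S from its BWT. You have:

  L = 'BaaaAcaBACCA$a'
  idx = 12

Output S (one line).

Answer: acBCaAaCaAaAB$

Derivation:
LF mapping: 4 8 9 10 1 13 11 5 2 6 7 3 0 12
Walk LF starting at row 12, prepending L[row]:
  step 1: row=12, L[12]='$', prepend. Next row=LF[12]=0
  step 2: row=0, L[0]='B', prepend. Next row=LF[0]=4
  step 3: row=4, L[4]='A', prepend. Next row=LF[4]=1
  step 4: row=1, L[1]='a', prepend. Next row=LF[1]=8
  step 5: row=8, L[8]='A', prepend. Next row=LF[8]=2
  step 6: row=2, L[2]='a', prepend. Next row=LF[2]=9
  step 7: row=9, L[9]='C', prepend. Next row=LF[9]=6
  step 8: row=6, L[6]='a', prepend. Next row=LF[6]=11
  step 9: row=11, L[11]='A', prepend. Next row=LF[11]=3
  step 10: row=3, L[3]='a', prepend. Next row=LF[3]=10
  step 11: row=10, L[10]='C', prepend. Next row=LF[10]=7
  step 12: row=7, L[7]='B', prepend. Next row=LF[7]=5
  step 13: row=5, L[5]='c', prepend. Next row=LF[5]=13
  step 14: row=13, L[13]='a', prepend. Next row=LF[13]=12
Reversed output: acBCaAaCaAaAB$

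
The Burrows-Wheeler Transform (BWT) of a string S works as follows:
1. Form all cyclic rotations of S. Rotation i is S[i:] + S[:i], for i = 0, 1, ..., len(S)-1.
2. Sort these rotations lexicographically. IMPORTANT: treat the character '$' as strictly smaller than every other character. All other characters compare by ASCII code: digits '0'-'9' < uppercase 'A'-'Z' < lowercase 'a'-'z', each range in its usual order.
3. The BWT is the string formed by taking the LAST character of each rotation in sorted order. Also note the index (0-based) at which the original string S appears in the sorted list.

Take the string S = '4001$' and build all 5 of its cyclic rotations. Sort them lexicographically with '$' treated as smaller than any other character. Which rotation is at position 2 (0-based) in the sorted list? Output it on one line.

Answer: 01$40

Derivation:
All 5 rotations (rotation i = S[i:]+S[:i]):
  rot[0] = 4001$
  rot[1] = 001$4
  rot[2] = 01$40
  rot[3] = 1$400
  rot[4] = $4001
Sorted (with $ < everything):
  sorted[0] = $4001
  sorted[1] = 001$4
  sorted[2] = 01$40
  sorted[3] = 1$400
  sorted[4] = 4001$
sorted[2] = 01$40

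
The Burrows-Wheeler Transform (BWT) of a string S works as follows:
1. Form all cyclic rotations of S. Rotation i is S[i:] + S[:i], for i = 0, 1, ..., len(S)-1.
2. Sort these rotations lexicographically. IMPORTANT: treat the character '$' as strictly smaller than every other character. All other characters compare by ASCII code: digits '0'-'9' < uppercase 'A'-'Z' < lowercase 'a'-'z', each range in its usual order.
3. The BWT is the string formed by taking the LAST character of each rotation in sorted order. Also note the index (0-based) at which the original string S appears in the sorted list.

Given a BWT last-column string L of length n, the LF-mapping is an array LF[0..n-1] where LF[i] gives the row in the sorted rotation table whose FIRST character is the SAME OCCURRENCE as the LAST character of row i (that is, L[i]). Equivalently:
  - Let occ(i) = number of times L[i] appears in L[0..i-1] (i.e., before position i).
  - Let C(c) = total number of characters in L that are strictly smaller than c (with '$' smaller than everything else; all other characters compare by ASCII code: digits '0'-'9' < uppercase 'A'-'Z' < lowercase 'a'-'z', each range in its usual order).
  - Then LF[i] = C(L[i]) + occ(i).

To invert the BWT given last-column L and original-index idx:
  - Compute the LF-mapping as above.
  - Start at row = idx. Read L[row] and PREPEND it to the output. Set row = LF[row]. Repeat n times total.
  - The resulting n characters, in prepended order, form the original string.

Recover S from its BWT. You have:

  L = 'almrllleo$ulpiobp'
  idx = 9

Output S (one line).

Answer: lollipopumbrella$

Derivation:
LF mapping: 1 5 10 15 6 7 8 3 11 0 16 9 13 4 12 2 14
Walk LF starting at row 9, prepending L[row]:
  step 1: row=9, L[9]='$', prepend. Next row=LF[9]=0
  step 2: row=0, L[0]='a', prepend. Next row=LF[0]=1
  step 3: row=1, L[1]='l', prepend. Next row=LF[1]=5
  step 4: row=5, L[5]='l', prepend. Next row=LF[5]=7
  step 5: row=7, L[7]='e', prepend. Next row=LF[7]=3
  step 6: row=3, L[3]='r', prepend. Next row=LF[3]=15
  step 7: row=15, L[15]='b', prepend. Next row=LF[15]=2
  step 8: row=2, L[2]='m', prepend. Next row=LF[2]=10
  step 9: row=10, L[10]='u', prepend. Next row=LF[10]=16
  step 10: row=16, L[16]='p', prepend. Next row=LF[16]=14
  step 11: row=14, L[14]='o', prepend. Next row=LF[14]=12
  step 12: row=12, L[12]='p', prepend. Next row=LF[12]=13
  step 13: row=13, L[13]='i', prepend. Next row=LF[13]=4
  step 14: row=4, L[4]='l', prepend. Next row=LF[4]=6
  step 15: row=6, L[6]='l', prepend. Next row=LF[6]=8
  step 16: row=8, L[8]='o', prepend. Next row=LF[8]=11
  step 17: row=11, L[11]='l', prepend. Next row=LF[11]=9
Reversed output: lollipopumbrella$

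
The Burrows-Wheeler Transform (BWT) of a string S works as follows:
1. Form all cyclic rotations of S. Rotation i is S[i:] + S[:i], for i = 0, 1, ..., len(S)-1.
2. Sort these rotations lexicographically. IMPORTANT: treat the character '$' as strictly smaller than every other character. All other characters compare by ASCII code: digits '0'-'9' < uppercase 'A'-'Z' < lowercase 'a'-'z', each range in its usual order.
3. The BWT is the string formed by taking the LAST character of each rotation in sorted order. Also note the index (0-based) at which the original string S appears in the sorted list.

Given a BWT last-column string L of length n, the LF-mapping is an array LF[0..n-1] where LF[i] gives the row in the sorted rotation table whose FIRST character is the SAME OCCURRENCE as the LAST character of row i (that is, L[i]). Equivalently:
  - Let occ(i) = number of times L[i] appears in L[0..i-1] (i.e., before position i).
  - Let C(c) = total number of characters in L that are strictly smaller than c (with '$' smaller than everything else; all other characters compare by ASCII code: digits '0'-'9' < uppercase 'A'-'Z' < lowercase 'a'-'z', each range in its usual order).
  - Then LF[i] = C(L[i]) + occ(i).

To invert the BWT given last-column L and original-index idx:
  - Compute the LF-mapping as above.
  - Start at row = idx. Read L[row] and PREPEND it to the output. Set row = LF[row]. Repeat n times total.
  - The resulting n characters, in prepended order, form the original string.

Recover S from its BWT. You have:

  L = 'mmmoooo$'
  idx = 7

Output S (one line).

Answer: oooommm$

Derivation:
LF mapping: 1 2 3 4 5 6 7 0
Walk LF starting at row 7, prepending L[row]:
  step 1: row=7, L[7]='$', prepend. Next row=LF[7]=0
  step 2: row=0, L[0]='m', prepend. Next row=LF[0]=1
  step 3: row=1, L[1]='m', prepend. Next row=LF[1]=2
  step 4: row=2, L[2]='m', prepend. Next row=LF[2]=3
  step 5: row=3, L[3]='o', prepend. Next row=LF[3]=4
  step 6: row=4, L[4]='o', prepend. Next row=LF[4]=5
  step 7: row=5, L[5]='o', prepend. Next row=LF[5]=6
  step 8: row=6, L[6]='o', prepend. Next row=LF[6]=7
Reversed output: oooommm$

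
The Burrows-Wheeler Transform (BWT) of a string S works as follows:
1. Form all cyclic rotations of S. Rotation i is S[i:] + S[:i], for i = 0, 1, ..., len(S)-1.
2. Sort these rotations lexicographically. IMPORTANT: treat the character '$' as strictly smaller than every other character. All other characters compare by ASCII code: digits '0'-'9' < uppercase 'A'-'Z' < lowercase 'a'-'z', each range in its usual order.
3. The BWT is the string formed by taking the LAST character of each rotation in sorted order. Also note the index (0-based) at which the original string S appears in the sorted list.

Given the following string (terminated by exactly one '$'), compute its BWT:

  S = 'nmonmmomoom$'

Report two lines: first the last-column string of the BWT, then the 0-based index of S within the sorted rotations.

All 12 rotations (rotation i = S[i:]+S[:i]):
  rot[0] = nmonmmomoom$
  rot[1] = monmmomoom$n
  rot[2] = onmmomoom$nm
  rot[3] = nmmomoom$nmo
  rot[4] = mmomoom$nmon
  rot[5] = momoom$nmonm
  rot[6] = omoom$nmonmm
  rot[7] = moom$nmonmmo
  rot[8] = oom$nmonmmom
  rot[9] = om$nmonmmomo
  rot[10] = m$nmonmmomoo
  rot[11] = $nmonmmomoom
Sorted (with $ < everything):
  sorted[0] = $nmonmmomoom  (last char: 'm')
  sorted[1] = m$nmonmmomoo  (last char: 'o')
  sorted[2] = mmomoom$nmon  (last char: 'n')
  sorted[3] = momoom$nmonm  (last char: 'm')
  sorted[4] = monmmomoom$n  (last char: 'n')
  sorted[5] = moom$nmonmmo  (last char: 'o')
  sorted[6] = nmmomoom$nmo  (last char: 'o')
  sorted[7] = nmonmmomoom$  (last char: '$')
  sorted[8] = om$nmonmmomo  (last char: 'o')
  sorted[9] = omoom$nmonmm  (last char: 'm')
  sorted[10] = onmmomoom$nm  (last char: 'm')
  sorted[11] = oom$nmonmmom  (last char: 'm')
Last column: monmnoo$ommm
Original string S is at sorted index 7

Answer: monmnoo$ommm
7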